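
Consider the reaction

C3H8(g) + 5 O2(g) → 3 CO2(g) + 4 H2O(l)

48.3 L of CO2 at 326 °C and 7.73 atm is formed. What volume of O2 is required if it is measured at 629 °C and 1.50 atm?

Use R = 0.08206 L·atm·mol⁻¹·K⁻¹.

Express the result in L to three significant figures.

625 L

n(CO2) = PV/RT = (7.73 × 48.3) / (0.08206 × 599.15) = 7.594 mol
n(O2) = (5/3) × 7.594 = 12.66 mol
V = nRT/P = 12.66 × 0.08206 × 902.15 / 1.50 = 624.8 L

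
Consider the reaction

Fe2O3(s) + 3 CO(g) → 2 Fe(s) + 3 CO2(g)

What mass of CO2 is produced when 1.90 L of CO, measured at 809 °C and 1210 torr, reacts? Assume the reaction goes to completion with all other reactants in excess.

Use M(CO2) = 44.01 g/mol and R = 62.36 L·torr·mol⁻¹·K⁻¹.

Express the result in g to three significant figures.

n(CO) = PV/RT = (1210 × 1.90) / (62.36 × 1082.15) = 0.03407 mol
n(CO2) = (3/3) × 0.03407 = 0.03407 mol
m(CO2) = 0.03407 × 44.01 = 1.499 g

1.50 g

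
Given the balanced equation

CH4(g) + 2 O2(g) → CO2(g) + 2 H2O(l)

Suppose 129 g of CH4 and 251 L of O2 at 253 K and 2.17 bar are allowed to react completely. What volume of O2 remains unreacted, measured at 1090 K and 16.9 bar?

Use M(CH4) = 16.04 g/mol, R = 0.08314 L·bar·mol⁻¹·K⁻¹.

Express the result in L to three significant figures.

52.6 L

n(CH4) = 129 / 16.04 = 8.042 mol
n(O2) = PV/RT = (2.17 × 251) / (0.08314 × 253) = 25.89 mol
For 8.042 mol CH4, stoichiometry requires (2/1) × 8.042 = 16.08 mol O2; 25.89 mol is available, so CH4 is limiting.
n(O2) consumed = (2/1) × 8.042 = 16.08 mol; remaining = 25.89 − 16.08 = 9.810 mol
V(O2) = nRT/P = 9.810 × 0.08314 × 1090 / 16.9 = 52.60 L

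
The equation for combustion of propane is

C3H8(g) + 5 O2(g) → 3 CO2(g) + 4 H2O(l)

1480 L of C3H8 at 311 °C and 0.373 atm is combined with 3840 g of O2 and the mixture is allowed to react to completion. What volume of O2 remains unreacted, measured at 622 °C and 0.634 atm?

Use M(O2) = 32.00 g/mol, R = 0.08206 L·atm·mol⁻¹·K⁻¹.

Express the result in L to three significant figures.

n(C3H8) = PV/RT = (0.373 × 1480) / (0.08206 × 584.15) = 11.52 mol
n(O2) = 3840 / 32.00 = 120.0 mol
For 11.52 mol C3H8, stoichiometry requires (5/1) × 11.52 = 57.60 mol O2; 120.0 mol is available, so C3H8 is limiting.
n(O2) consumed = (5/1) × 11.52 = 57.60 mol; remaining = 120.0 − 57.60 = 62.40 mol
V(O2) = nRT/P = 62.40 × 0.08206 × 895.15 / 0.634 = 7230 L

7230 L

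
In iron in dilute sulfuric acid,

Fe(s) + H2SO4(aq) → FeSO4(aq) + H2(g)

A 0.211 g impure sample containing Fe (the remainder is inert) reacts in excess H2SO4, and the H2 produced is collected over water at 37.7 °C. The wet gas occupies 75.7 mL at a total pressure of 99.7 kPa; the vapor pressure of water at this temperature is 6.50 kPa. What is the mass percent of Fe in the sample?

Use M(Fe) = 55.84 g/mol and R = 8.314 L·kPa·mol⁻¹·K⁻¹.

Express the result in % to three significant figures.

72.2 %

P(H2) = 99.7 − 6.50 = 93.20 kPa
n(H2) = PV/RT = (93.20 × 0.07570) / (8.314 × 310.85) = 0.002730 mol
n(Fe) = (1/1) × 0.002730 = 0.002730 mol
m(Fe) = 0.002730 × 55.84 = 0.1524 g
%Fe = 0.1524 / 0.211 × 100 = 72.23%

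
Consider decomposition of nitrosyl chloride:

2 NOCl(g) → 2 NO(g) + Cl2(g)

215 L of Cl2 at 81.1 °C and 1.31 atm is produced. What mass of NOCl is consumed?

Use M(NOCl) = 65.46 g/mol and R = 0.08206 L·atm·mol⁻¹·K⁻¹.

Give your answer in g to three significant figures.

1270 g

n(Cl2) = PV/RT = (1.31 × 215) / (0.08206 × 354.25) = 9.689 mol
n(NOCl) = (2/1) × 9.689 = 19.38 mol
m(NOCl) = 19.38 × 65.46 = 1269 g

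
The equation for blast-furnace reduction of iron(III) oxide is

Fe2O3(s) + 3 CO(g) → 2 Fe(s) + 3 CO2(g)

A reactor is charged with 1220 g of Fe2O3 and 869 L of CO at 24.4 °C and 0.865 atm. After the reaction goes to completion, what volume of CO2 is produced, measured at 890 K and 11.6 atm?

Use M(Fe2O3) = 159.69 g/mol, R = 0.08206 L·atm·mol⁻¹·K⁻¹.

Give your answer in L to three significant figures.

n(Fe2O3) = 1220 / 159.69 = 7.640 mol
n(CO) = PV/RT = (0.865 × 869) / (0.08206 × 297.55) = 30.79 mol
For 7.640 mol Fe2O3, stoichiometry requires (3/1) × 7.640 = 22.92 mol CO; 30.79 mol is available, so Fe2O3 is limiting.
n(CO2) = (3/1) × 7.640 = 22.92 mol
V(CO2) = nRT/P = 22.92 × 0.08206 × 890 / 11.6 = 144.3 L

144 L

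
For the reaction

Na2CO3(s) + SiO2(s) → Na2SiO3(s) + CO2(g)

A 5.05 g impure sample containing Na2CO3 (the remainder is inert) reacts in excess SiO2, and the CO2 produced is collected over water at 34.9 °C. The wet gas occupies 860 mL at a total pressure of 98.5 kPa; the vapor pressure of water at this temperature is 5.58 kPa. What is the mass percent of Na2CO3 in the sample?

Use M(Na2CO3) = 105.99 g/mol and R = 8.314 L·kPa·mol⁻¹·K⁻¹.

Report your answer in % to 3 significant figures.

P(CO2) = 98.5 − 5.58 = 92.92 kPa
n(CO2) = PV/RT = (92.92 × 0.8600) / (8.314 × 308.05) = 0.03120 mol
n(Na2CO3) = (1/1) × 0.03120 = 0.03120 mol
m(Na2CO3) = 0.03120 × 105.99 = 3.307 g
%Na2CO3 = 3.307 / 5.05 × 100 = 65.49%

65.5 %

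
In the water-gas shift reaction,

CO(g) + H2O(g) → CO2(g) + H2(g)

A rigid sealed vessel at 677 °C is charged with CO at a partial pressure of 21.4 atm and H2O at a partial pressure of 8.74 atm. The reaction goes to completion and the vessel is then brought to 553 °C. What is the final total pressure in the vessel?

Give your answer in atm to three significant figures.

Because the vessel is rigid and T is held at 677 °C, work the stoichiometry in partial pressures (P_i = n_iRT/V).
P(H2O) required for 21.4 atm of CO = (1/1) × 21.4 = 21.40 atm; available 8.74 atm, so H2O is limiting.
P(CO) remaining = 21.4 − (1/1) × 8.74 = 12.66 atm
P(gaseous products) = (1+1)/1 × 8.74 = 17.48 atm
P_total at 677 °C = 12.66 + 17.48 = 30.14 atm
Scaling to 553 °C: P = 30.14 × 826.15/950.15 = 26.21 atm

26.2 atm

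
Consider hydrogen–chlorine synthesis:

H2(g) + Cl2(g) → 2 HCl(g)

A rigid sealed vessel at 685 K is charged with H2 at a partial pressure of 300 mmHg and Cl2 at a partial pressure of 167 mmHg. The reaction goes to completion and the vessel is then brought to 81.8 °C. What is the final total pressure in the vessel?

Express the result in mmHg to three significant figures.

242 mmHg

With V and T fixed, P_i ∝ n_i, so the mole ratios apply directly to partial pressures at 685 K.
P(Cl2) required for 300 mmHg of H2 = (1/1) × 300 = 300.0 mmHg; available 167 mmHg, so Cl2 is limiting.
P(H2) remaining = 300 − (1/1) × 167 = 133.0 mmHg
P(gaseous products) = (2)/1 × 167 = 334.0 mmHg
P_total at 685 K = 133.0 + 334.0 = 467.0 mmHg
Scaling to 81.8 °C: P = 467.0 × 354.95/685 = 242.0 mmHg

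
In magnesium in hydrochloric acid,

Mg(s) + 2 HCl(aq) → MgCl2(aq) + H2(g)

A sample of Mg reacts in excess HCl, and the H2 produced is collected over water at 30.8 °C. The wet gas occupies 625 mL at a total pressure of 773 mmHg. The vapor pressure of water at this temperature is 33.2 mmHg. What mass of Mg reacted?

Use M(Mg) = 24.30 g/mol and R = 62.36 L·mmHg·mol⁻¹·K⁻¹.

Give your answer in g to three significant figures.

0.593 g

P(H2) = 773 − 33.2 = 739.8 mmHg
n(H2) = PV/RT = (739.8 × 0.6250) / (62.36 × 303.95) = 0.02439 mol
n(Mg) = (1/1) × 0.02439 = 0.02439 mol
m(Mg) = 0.02439 × 24.30 = 0.5927 g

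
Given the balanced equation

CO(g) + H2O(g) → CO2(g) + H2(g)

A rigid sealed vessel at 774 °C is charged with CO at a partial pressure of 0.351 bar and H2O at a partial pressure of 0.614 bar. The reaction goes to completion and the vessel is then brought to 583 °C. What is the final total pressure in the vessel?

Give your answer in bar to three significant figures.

0.789 bar

At constant V, partial pressures at 774 °C are proportional to moles, so apply stoichiometry directly to pressures.
P(H2O) required for 0.351 bar of CO = (1/1) × 0.351 = 0.3510 bar; available 0.614 bar, so CO is limiting.
P(H2O) remaining = 0.614 − (1/1) × 0.351 = 0.2630 bar
P(gaseous products) = (1+1)/1 × 0.351 = 0.7020 bar
P_total at 774 °C = 0.2630 + 0.7020 = 0.9650 bar
Scaling to 583 °C: P = 0.9650 × 856.15/1047.15 = 0.7890 bar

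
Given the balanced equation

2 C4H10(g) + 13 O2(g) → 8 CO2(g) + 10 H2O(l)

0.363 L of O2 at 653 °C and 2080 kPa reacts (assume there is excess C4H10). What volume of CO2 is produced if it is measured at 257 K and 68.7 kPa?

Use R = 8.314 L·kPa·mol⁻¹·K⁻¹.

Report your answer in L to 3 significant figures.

1.88 L

n(O2) = PV/RT = (2080 × 0.363) / (8.314 × 926.15) = 0.09806 mol
n(CO2) = (8/13) × 0.09806 = 0.06034 mol
V = nRT/P = 0.06034 × 8.314 × 257 / 68.7 = 1.877 L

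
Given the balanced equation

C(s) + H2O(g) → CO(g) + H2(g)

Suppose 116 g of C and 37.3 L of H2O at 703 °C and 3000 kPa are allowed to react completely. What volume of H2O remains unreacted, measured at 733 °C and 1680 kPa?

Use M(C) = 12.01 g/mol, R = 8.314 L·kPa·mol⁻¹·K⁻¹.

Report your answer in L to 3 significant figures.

20.6 L

n(C) = 116 / 12.01 = 9.659 mol
n(H2O) = PV/RT = (3000 × 37.3) / (8.314 × 976.15) = 13.79 mol
For 9.659 mol C, stoichiometry requires (1/1) × 9.659 = 9.659 mol H2O; 13.79 mol is available, so C is limiting.
n(H2O) consumed = (1/1) × 9.659 = 9.659 mol; remaining = 13.79 − 9.659 = 4.131 mol
V(H2O) = nRT/P = 4.131 × 8.314 × 1006.15 / 1680 = 20.57 L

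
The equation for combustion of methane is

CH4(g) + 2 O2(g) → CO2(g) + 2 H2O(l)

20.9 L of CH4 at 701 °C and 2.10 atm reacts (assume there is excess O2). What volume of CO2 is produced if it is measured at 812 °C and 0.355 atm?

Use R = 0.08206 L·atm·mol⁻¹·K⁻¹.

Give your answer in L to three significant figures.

n(CH4) = PV/RT = (2.10 × 20.9) / (0.08206 × 974.15) = 0.5490 mol
n(CO2) = (1/1) × 0.5490 = 0.5490 mol
V = nRT/P = 0.5490 × 0.08206 × 1085.15 / 0.355 = 137.7 L

138 L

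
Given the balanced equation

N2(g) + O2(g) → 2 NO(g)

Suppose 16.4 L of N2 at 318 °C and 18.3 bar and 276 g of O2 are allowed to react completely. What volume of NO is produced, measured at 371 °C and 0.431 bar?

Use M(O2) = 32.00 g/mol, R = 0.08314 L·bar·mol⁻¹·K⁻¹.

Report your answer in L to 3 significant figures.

1520 L

n(N2) = PV/RT = (18.3 × 16.4) / (0.08314 × 591.15) = 6.106 mol
n(O2) = 276 / 32.00 = 8.625 mol
For 6.106 mol N2, stoichiometry requires (1/1) × 6.106 = 6.106 mol O2; 8.625 mol is available, so N2 is limiting.
n(NO) = (2/1) × 6.106 = 12.21 mol
V(NO) = nRT/P = 12.21 × 0.08314 × 644.15 / 0.431 = 1517 L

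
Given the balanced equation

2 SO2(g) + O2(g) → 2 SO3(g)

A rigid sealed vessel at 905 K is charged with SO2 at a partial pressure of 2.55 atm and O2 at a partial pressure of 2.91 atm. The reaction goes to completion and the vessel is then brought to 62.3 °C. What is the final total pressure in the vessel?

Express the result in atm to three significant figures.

Because the vessel is rigid and T is held at 905 K, work the stoichiometry in partial pressures (P_i = n_iRT/V).
P(O2) required for 2.55 atm of SO2 = (1/2) × 2.55 = 1.275 atm; available 2.91 atm, so SO2 is limiting.
P(O2) remaining = 2.91 − (1/2) × 2.55 = 1.635 atm
P(gaseous products) = (2)/2 × 2.55 = 2.550 atm
P_total at 905 K = 1.635 + 2.550 = 4.185 atm
Scaling to 62.3 °C: P = 4.185 × 335.45/905 = 1.551 atm

1.55 atm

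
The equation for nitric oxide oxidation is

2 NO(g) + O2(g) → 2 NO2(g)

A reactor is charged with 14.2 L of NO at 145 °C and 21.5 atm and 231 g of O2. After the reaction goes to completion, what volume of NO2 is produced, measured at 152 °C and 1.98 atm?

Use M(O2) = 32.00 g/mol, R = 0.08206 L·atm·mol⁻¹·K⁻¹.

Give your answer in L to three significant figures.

157 L

n(NO) = PV/RT = (21.5 × 14.2) / (0.08206 × 418.15) = 8.897 mol
n(O2) = 231 / 32.00 = 7.219 mol
For 8.897 mol NO, stoichiometry requires (1/2) × 8.897 = 4.449 mol O2; 7.219 mol is available, so NO is limiting.
n(NO2) = (2/2) × 8.897 = 8.897 mol
V(NO2) = nRT/P = 8.897 × 0.08206 × 425.15 / 1.98 = 156.8 L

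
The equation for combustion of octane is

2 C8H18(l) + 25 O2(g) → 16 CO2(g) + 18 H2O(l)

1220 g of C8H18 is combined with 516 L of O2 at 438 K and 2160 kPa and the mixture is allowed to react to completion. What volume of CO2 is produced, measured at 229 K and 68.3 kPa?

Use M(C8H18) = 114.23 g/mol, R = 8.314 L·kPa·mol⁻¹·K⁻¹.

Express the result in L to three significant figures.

2380 L

n(C8H18) = 1220 / 114.23 = 10.68 mol
n(O2) = PV/RT = (2160 × 516) / (8.314 × 438) = 306.1 mol
For 10.68 mol C8H18, stoichiometry requires (25/2) × 10.68 = 133.5 mol O2; 306.1 mol is available, so C8H18 is limiting.
n(CO2) = (16/2) × 10.68 = 85.44 mol
V(CO2) = nRT/P = 85.44 × 8.314 × 229 / 68.3 = 2382 L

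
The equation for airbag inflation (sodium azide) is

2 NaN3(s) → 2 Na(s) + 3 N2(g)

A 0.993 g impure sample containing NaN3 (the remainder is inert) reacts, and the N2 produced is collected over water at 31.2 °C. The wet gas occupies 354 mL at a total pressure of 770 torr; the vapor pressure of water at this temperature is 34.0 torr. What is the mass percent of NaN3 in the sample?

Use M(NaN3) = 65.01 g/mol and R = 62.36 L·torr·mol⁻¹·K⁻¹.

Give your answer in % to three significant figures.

P(N2) = 770 − 34.0 = 736.0 torr
n(N2) = PV/RT = (736.0 × 0.3540) / (62.36 × 304.35) = 0.01373 mol
n(NaN3) = (2/3) × 0.01373 = 0.009153 mol
m(NaN3) = 0.009153 × 65.01 = 0.5950 g
%NaN3 = 0.5950 / 0.993 × 100 = 59.92%

59.9 %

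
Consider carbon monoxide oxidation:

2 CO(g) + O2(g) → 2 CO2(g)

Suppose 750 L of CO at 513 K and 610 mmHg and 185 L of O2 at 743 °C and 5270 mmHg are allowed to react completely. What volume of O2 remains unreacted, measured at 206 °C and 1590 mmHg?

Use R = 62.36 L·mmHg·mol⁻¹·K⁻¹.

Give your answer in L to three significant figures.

155 L

n(CO) = PV/RT = (610 × 750) / (62.36 × 513) = 14.30 mol
n(O2) = PV/RT = (5270 × 185) / (62.36 × 1016.15) = 15.39 mol
For 14.30 mol CO, stoichiometry requires (1/2) × 14.30 = 7.150 mol O2; 15.39 mol is available, so CO is limiting.
n(O2) consumed = (1/2) × 14.30 = 7.150 mol; remaining = 15.39 − 7.150 = 8.240 mol
V(O2) = nRT/P = 8.240 × 62.36 × 479.15 / 1590 = 154.8 L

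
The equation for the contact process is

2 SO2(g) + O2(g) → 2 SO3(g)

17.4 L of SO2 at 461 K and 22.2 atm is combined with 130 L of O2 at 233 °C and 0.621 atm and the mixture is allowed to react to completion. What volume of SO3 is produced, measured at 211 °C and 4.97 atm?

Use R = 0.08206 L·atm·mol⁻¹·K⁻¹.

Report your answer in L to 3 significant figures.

n(SO2) = PV/RT = (22.2 × 17.4) / (0.08206 × 461) = 10.21 mol
n(O2) = PV/RT = (0.621 × 130) / (0.08206 × 506.15) = 1.944 mol
For 10.21 mol SO2, stoichiometry requires (1/2) × 10.21 = 5.105 mol O2; 1.944 mol is available, so O2 is limiting.
n(SO3) = (2/1) × 1.944 = 3.888 mol
V(SO3) = nRT/P = 3.888 × 0.08206 × 484.15 / 4.97 = 31.08 L

31.1 L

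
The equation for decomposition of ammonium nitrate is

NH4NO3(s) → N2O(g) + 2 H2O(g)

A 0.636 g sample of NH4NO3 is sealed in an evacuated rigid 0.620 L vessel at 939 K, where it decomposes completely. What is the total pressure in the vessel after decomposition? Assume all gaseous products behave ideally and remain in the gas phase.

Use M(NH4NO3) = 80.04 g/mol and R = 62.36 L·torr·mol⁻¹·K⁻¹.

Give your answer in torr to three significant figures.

n(NH4NO3) = 0.636 / 80.04 = 0.007946 mol
n(gas produced) = (3/1) × 0.007946 = 0.02384 mol
P = nRT/V = 0.02384 × 62.36 × 939 / 0.620 = 2252 torr

2250 torr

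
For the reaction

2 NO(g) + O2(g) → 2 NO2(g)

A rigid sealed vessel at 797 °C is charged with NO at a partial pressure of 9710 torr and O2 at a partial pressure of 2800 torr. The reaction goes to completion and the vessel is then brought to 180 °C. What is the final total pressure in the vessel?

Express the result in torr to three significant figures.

4110 torr

Because the vessel is rigid and T is held at 797 °C, work the stoichiometry in partial pressures (P_i = n_iRT/V).
P(O2) required for 9710 torr of NO = (1/2) × 9710 = 4855 torr; available 2800 torr, so O2 is limiting.
P(NO) remaining = 9710 − (2/1) × 2800 = 4110 torr
P(gaseous products) = (2)/1 × 2800 = 5600 torr
P_total at 797 °C = 4110 + 5600 = 9710 torr
Scaling to 180 °C: P = 9710 × 453.15/1070.15 = 4112 torr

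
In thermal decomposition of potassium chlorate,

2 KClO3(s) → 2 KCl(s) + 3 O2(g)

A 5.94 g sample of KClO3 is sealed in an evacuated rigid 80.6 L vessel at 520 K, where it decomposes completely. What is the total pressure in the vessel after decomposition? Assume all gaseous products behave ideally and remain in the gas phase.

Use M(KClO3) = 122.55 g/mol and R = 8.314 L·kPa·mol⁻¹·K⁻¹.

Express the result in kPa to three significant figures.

n(KClO3) = 5.94 / 122.55 = 0.04847 mol
n(gas produced) = (3/2) × 0.04847 = 0.07270 mol
P = nRT/V = 0.07270 × 8.314 × 520 / 80.6 = 3.900 kPa

3.90 kPa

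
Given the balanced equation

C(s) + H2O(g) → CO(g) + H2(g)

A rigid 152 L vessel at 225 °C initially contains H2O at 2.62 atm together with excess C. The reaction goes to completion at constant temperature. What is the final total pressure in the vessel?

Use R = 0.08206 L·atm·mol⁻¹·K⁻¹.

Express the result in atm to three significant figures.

Since T and V are fixed, P_final/P_initial = n_final/n_initial = 2/1.
P_final = (2/1) × 2.62 = 5.240 atm

5.24 atm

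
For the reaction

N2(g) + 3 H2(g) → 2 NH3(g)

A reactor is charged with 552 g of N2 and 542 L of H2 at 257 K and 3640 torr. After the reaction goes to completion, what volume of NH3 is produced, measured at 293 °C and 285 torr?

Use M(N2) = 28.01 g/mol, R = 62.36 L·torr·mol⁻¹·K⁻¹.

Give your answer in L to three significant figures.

4880 L

n(N2) = 552 / 28.01 = 19.71 mol
n(H2) = PV/RT = (3640 × 542) / (62.36 × 257) = 123.1 mol
For 19.71 mol N2, stoichiometry requires (3/1) × 19.71 = 59.13 mol H2; 123.1 mol is available, so N2 is limiting.
n(NH3) = (2/1) × 19.71 = 39.42 mol
V(NH3) = nRT/P = 39.42 × 62.36 × 566.15 / 285 = 4883 L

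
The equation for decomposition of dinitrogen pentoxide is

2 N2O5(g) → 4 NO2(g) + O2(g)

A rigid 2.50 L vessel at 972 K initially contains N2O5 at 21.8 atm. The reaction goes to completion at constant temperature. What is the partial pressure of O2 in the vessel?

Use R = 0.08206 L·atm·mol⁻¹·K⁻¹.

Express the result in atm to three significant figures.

n(N2O5)₀ = PV/RT = (21.8 × 2.50) / (0.08206 × 972) = 0.6833 mol
n(O2) = (1/2) × 0.6833 = 0.3417 mol
P(O2) = nRT/V = 0.3417 × 0.08206 × 972 / 2.50 = 10.90 atm

10.9 atm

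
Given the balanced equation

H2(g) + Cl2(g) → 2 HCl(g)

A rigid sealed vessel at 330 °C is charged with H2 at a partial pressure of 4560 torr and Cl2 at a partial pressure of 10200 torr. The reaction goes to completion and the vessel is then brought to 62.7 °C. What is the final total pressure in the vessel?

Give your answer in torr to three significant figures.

8220 torr

Because the vessel is rigid and T is held at 330 °C, work the stoichiometry in partial pressures (P_i = n_iRT/V).
P(Cl2) required for 4560 torr of H2 = (1/1) × 4560 = 4560 torr; available 10200 torr, so H2 is limiting.
P(Cl2) remaining = 10200 − (1/1) × 4560 = 5640 torr
P(gaseous products) = (2)/1 × 4560 = 9120 torr
P_total at 330 °C = 5640 + 9120 = 14760 torr
Scaling to 62.7 °C: P = 14760 × 335.85/603.15 = 8219 torr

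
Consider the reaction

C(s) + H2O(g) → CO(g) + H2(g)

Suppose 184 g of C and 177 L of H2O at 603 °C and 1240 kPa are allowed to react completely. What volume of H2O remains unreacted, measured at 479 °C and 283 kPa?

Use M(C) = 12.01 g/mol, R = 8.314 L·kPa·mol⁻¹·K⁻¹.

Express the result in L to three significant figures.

n(C) = 184 / 12.01 = 15.32 mol
n(H2O) = PV/RT = (1240 × 177) / (8.314 × 876.15) = 30.13 mol
For 15.32 mol C, stoichiometry requires (1/1) × 15.32 = 15.32 mol H2O; 30.13 mol is available, so C is limiting.
n(H2O) consumed = (1/1) × 15.32 = 15.32 mol; remaining = 30.13 − 15.32 = 14.81 mol
V(H2O) = nRT/P = 14.81 × 8.314 × 752.15 / 283 = 327.3 L

327 L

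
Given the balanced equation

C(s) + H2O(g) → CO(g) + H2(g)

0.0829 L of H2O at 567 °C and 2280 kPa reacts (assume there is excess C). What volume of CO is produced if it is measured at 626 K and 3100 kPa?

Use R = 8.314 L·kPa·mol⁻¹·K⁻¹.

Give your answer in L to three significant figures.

n(H2O) = PV/RT = (2280 × 0.0829) / (8.314 × 840.15) = 0.02706 mol
n(CO) = (1/1) × 0.02706 = 0.02706 mol
V = nRT/P = 0.02706 × 8.314 × 626 / 3100 = 0.04543 L

0.0454 L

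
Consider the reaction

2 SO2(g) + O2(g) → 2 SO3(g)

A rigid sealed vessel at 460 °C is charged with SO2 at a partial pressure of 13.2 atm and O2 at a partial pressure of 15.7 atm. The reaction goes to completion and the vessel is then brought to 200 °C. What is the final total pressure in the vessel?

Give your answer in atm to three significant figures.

At constant V, partial pressures at 460 °C are proportional to moles, so apply stoichiometry directly to pressures.
P(O2) required for 13.2 atm of SO2 = (1/2) × 13.2 = 6.600 atm; available 15.7 atm, so SO2 is limiting.
P(O2) remaining = 15.7 − (1/2) × 13.2 = 9.100 atm
P(gaseous products) = (2)/2 × 13.2 = 13.20 atm
P_total at 460 °C = 9.100 + 13.20 = 22.30 atm
Scaling to 200 °C: P = 22.30 × 473.15/733.15 = 14.39 atm

14.4 atm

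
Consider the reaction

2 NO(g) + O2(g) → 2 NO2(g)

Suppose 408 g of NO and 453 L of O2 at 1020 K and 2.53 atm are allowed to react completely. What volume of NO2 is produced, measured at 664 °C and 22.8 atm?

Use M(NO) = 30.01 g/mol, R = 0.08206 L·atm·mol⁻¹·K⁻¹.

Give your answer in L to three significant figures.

n(NO) = 408 / 30.01 = 13.60 mol
n(O2) = PV/RT = (2.53 × 453) / (0.08206 × 1020) = 13.69 mol
For 13.60 mol NO, stoichiometry requires (1/2) × 13.60 = 6.800 mol O2; 13.69 mol is available, so NO is limiting.
n(NO2) = (2/2) × 13.60 = 13.60 mol
V(NO2) = nRT/P = 13.60 × 0.08206 × 937.15 / 22.8 = 45.87 L

45.9 L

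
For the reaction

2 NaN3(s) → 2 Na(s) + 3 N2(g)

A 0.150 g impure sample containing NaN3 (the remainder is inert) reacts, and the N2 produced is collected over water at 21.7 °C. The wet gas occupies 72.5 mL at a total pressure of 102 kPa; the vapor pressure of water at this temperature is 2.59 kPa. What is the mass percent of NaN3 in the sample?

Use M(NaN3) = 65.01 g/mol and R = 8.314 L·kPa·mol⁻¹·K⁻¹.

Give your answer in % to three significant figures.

P(N2) = 102 − 2.59 = 99.41 kPa
n(N2) = PV/RT = (99.41 × 0.07250) / (8.314 × 294.85) = 0.002940 mol
n(NaN3) = (2/3) × 0.002940 = 0.001960 mol
m(NaN3) = 0.001960 × 65.01 = 0.1274 g
%NaN3 = 0.1274 / 0.150 × 100 = 84.93%

84.9 %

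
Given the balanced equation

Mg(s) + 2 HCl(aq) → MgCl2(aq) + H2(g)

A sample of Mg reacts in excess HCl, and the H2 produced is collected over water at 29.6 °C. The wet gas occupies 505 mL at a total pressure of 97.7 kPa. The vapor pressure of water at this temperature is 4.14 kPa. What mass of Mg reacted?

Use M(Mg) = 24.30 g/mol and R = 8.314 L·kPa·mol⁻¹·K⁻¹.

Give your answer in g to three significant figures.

P(H2) = 97.7 − 4.14 = 93.56 kPa
n(H2) = PV/RT = (93.56 × 0.5050) / (8.314 × 302.75) = 0.01877 mol
n(Mg) = (1/1) × 0.01877 = 0.01877 mol
m(Mg) = 0.01877 × 24.30 = 0.4561 g

0.456 g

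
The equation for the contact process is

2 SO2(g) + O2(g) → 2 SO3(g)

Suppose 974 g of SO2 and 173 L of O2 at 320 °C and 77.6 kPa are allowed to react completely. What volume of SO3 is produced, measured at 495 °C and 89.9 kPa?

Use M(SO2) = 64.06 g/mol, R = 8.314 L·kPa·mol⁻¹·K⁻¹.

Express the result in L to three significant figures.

387 L

n(SO2) = 974 / 64.06 = 15.20 mol
n(O2) = PV/RT = (77.6 × 173) / (8.314 × 593.15) = 2.722 mol
For 15.20 mol SO2, stoichiometry requires (1/2) × 15.20 = 7.600 mol O2; 2.722 mol is available, so O2 is limiting.
n(SO3) = (2/1) × 2.722 = 5.444 mol
V(SO3) = nRT/P = 5.444 × 8.314 × 768.15 / 89.9 = 386.7 L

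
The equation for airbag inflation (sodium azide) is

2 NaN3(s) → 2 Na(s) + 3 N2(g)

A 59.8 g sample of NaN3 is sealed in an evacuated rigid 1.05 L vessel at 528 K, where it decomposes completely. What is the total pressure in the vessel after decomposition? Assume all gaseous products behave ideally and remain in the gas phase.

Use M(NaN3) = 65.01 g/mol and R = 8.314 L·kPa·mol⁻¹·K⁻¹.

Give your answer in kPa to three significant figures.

5770 kPa

n(NaN3) = 59.8 / 65.01 = 0.9199 mol
n(gas produced) = (3/2) × 0.9199 = 1.380 mol
P = nRT/V = 1.380 × 8.314 × 528 / 1.05 = 5769 kPa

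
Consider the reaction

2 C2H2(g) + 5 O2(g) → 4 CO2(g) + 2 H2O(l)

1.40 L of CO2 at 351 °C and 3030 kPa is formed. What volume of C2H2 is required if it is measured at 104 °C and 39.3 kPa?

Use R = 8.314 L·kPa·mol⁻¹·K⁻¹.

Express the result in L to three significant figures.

n(CO2) = PV/RT = (3030 × 1.40) / (8.314 × 624.15) = 0.8175 mol
n(C2H2) = (2/4) × 0.8175 = 0.4088 mol
V = nRT/P = 0.4088 × 8.314 × 377.15 / 39.3 = 32.62 L

32.6 L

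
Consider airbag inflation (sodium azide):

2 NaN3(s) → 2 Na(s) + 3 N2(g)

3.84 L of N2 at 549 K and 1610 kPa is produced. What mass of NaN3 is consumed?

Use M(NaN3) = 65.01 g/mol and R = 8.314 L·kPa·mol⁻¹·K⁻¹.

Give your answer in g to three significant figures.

n(N2) = PV/RT = (1610 × 3.84) / (8.314 × 549) = 1.354 mol
n(NaN3) = (2/3) × 1.354 = 0.9027 mol
m(NaN3) = 0.9027 × 65.01 = 58.68 g

58.7 g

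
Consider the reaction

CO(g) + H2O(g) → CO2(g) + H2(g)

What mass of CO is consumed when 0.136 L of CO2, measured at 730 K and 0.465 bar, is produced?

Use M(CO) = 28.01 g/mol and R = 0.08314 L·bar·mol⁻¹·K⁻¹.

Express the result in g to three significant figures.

0.0292 g

n(CO2) = PV/RT = (0.465 × 0.136) / (0.08314 × 730) = 0.001042 mol
n(CO) = (1/1) × 0.001042 = 0.001042 mol
m(CO) = 0.001042 × 28.01 = 0.02919 g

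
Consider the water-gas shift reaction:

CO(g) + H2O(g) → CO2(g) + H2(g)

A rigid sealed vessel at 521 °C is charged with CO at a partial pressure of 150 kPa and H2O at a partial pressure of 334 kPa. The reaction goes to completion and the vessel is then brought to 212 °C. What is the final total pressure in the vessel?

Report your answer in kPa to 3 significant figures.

296 kPa

At constant V, partial pressures at 521 °C are proportional to moles, so apply stoichiometry directly to pressures.
P(H2O) required for 150 kPa of CO = (1/1) × 150 = 150.0 kPa; available 334 kPa, so CO is limiting.
P(H2O) remaining = 334 − (1/1) × 150 = 184.0 kPa
P(gaseous products) = (1+1)/1 × 150 = 300.0 kPa
P_total at 521 °C = 184.0 + 300.0 = 484.0 kPa
Scaling to 212 °C: P = 484.0 × 485.15/794.15 = 295.7 kPa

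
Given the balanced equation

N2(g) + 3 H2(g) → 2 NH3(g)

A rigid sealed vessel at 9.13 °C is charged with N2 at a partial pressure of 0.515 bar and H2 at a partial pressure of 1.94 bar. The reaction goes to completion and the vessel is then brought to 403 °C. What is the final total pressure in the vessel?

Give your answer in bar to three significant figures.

3.41 bar

At constant V, partial pressures at 9.13 °C are proportional to moles, so apply stoichiometry directly to pressures.
P(H2) required for 0.515 bar of N2 = (3/1) × 0.515 = 1.545 bar; available 1.94 bar, so N2 is limiting.
P(H2) remaining = 1.94 − (3/1) × 0.515 = 0.3950 bar
P(gaseous products) = (2)/1 × 0.515 = 1.030 bar
P_total at 9.13 °C = 0.3950 + 1.030 = 1.425 bar
Scaling to 403 °C: P = 1.425 × 676.15/282.28 = 3.413 bar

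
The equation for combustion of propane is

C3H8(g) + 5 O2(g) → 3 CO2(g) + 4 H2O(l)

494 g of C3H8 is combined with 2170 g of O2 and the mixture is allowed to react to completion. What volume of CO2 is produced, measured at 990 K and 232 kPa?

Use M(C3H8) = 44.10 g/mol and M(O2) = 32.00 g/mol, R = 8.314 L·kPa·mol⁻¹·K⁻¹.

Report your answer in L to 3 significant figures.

1190 L

n(C3H8) = 494 / 44.10 = 11.20 mol
n(O2) = 2170 / 32.00 = 67.81 mol
For 11.20 mol C3H8, stoichiometry requires (5/1) × 11.20 = 56.00 mol O2; 67.81 mol is available, so C3H8 is limiting.
n(CO2) = (3/1) × 11.20 = 33.60 mol
V(CO2) = nRT/P = 33.60 × 8.314 × 990 / 232 = 1192 L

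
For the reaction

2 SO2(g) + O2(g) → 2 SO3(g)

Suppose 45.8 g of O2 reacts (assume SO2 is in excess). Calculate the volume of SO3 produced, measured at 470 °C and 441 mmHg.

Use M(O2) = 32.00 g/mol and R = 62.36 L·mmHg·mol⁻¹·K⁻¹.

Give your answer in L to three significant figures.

301 L

n(O2) = 45.80 / 32.00 = 1.431 mol
n(SO3) = (2/1) × 1.431 = 2.862 mol
V = nRT/P = 2.862 × 62.36 × 743.15 / 441 = 300.8 L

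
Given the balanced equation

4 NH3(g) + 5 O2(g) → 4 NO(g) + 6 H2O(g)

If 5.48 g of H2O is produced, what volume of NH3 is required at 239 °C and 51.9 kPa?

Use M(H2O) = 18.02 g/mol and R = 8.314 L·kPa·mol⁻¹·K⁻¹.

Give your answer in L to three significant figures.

16.6 L

n(H2O) = 5.480 / 18.02 = 0.3041 mol
n(NH3) = (4/6) × 0.3041 = 0.2027 mol
V = nRT/P = 0.2027 × 8.314 × 512.15 / 51.9 = 16.63 L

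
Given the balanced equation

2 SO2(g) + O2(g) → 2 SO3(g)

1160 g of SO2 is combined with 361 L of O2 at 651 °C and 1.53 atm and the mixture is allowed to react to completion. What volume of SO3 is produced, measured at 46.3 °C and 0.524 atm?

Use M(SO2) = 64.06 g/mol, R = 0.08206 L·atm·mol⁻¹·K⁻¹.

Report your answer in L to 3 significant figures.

n(SO2) = 1160 / 64.06 = 18.11 mol
n(O2) = PV/RT = (1.53 × 361) / (0.08206 × 924.15) = 7.283 mol
For 18.11 mol SO2, stoichiometry requires (1/2) × 18.11 = 9.055 mol O2; 7.283 mol is available, so O2 is limiting.
n(SO3) = (2/1) × 7.283 = 14.57 mol
V(SO3) = nRT/P = 14.57 × 0.08206 × 319.45 / 0.524 = 728.9 L

729 L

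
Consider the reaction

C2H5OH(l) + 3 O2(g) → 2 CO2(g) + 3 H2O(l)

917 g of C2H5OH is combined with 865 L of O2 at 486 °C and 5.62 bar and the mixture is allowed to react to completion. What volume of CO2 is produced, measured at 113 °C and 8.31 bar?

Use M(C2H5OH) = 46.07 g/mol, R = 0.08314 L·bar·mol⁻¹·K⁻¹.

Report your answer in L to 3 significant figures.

n(C2H5OH) = 917 / 46.07 = 19.90 mol
n(O2) = PV/RT = (5.62 × 865) / (0.08314 × 759.15) = 77.02 mol
For 19.90 mol C2H5OH, stoichiometry requires (3/1) × 19.90 = 59.70 mol O2; 77.02 mol is available, so C2H5OH is limiting.
n(CO2) = (2/1) × 19.90 = 39.80 mol
V(CO2) = nRT/P = 39.80 × 0.08314 × 386.15 / 8.31 = 153.8 L

154 L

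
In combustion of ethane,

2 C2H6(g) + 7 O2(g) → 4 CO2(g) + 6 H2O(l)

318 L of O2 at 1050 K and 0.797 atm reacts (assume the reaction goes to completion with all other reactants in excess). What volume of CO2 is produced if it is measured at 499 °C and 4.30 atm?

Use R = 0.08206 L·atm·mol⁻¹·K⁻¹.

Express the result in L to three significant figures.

n(O2) = PV/RT = (0.797 × 318) / (0.08206 × 1050) = 2.941 mol
n(CO2) = (4/7) × 2.941 = 1.681 mol
V = nRT/P = 1.681 × 0.08206 × 772.15 / 4.30 = 24.77 L

24.8 L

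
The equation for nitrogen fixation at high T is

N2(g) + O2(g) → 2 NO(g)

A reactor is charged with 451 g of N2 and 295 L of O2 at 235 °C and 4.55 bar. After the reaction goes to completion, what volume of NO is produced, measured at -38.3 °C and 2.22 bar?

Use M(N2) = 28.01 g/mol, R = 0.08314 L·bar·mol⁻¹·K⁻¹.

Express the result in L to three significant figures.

283 L

n(N2) = 451 / 28.01 = 16.10 mol
n(O2) = PV/RT = (4.55 × 295) / (0.08314 × 508.15) = 31.77 mol
For 16.10 mol N2, stoichiometry requires (1/1) × 16.10 = 16.10 mol O2; 31.77 mol is available, so N2 is limiting.
n(NO) = (2/1) × 16.10 = 32.20 mol
V(NO) = nRT/P = 32.20 × 0.08314 × 234.85 / 2.22 = 283.2 L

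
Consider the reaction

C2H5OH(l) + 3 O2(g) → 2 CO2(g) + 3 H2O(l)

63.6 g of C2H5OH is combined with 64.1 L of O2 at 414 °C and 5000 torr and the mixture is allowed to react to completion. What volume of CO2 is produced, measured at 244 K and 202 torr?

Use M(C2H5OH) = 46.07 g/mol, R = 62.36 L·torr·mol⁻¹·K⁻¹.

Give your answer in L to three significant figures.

208 L

n(C2H5OH) = 63.6 / 46.07 = 1.381 mol
n(O2) = PV/RT = (5000 × 64.1) / (62.36 × 687.15) = 7.479 mol
For 1.381 mol C2H5OH, stoichiometry requires (3/1) × 1.381 = 4.143 mol O2; 7.479 mol is available, so C2H5OH is limiting.
n(CO2) = (2/1) × 1.381 = 2.762 mol
V(CO2) = nRT/P = 2.762 × 62.36 × 244 / 202 = 208.1 L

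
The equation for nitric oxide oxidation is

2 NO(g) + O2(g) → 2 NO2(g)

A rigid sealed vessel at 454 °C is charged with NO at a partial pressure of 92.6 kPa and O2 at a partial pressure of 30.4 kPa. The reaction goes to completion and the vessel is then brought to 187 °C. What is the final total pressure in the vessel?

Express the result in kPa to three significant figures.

58.6 kPa

With V and T fixed, P_i ∝ n_i, so the mole ratios apply directly to partial pressures at 454 °C.
P(O2) required for 92.6 kPa of NO = (1/2) × 92.6 = 46.30 kPa; available 30.4 kPa, so O2 is limiting.
P(NO) remaining = 92.6 − (2/1) × 30.4 = 31.80 kPa
P(gaseous products) = (2)/1 × 30.4 = 60.80 kPa
P_total at 454 °C = 31.80 + 60.80 = 92.60 kPa
Scaling to 187 °C: P = 92.60 × 460.15/727.15 = 58.60 kPa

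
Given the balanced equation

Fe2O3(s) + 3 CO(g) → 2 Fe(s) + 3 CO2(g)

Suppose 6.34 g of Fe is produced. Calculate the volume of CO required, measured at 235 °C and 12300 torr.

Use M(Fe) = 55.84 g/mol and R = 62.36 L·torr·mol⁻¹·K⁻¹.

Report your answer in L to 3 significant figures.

0.439 L

n(Fe) = 6.340 / 55.84 = 0.1135 mol
n(CO) = (3/2) × 0.1135 = 0.1703 mol
V = nRT/P = 0.1703 × 62.36 × 508.15 / 12300 = 0.4387 L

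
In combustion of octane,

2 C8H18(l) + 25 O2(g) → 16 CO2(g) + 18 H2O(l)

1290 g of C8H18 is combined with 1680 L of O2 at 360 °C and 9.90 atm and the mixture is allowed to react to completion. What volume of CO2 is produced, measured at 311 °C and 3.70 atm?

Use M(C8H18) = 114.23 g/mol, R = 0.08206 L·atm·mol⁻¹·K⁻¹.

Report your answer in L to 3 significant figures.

1170 L

n(C8H18) = 1290 / 114.23 = 11.29 mol
n(O2) = PV/RT = (9.90 × 1680) / (0.08206 × 633.15) = 320.1 mol
For 11.29 mol C8H18, stoichiometry requires (25/2) × 11.29 = 141.1 mol O2; 320.1 mol is available, so C8H18 is limiting.
n(CO2) = (16/2) × 11.29 = 90.32 mol
V(CO2) = nRT/P = 90.32 × 0.08206 × 584.15 / 3.70 = 1170 L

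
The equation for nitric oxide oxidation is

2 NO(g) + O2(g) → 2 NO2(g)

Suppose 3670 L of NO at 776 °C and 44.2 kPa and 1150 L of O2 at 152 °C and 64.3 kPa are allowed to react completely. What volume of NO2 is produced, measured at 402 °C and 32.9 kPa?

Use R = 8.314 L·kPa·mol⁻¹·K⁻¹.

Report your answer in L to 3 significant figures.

n(NO) = PV/RT = (44.2 × 3670) / (8.314 × 1049.15) = 18.60 mol
n(O2) = PV/RT = (64.3 × 1150) / (8.314 × 425.15) = 20.92 mol
For 18.60 mol NO, stoichiometry requires (1/2) × 18.60 = 9.300 mol O2; 20.92 mol is available, so NO is limiting.
n(NO2) = (2/2) × 18.60 = 18.60 mol
V(NO2) = nRT/P = 18.60 × 8.314 × 675.15 / 32.9 = 3173 L

3170 L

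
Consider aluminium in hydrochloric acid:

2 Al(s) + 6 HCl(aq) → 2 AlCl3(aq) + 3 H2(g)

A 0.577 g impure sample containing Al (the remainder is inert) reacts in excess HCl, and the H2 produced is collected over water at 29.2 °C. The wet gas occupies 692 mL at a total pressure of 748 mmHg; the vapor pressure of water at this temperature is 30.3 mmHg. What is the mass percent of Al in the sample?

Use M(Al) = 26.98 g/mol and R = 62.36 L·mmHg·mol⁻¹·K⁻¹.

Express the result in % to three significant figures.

P(H2) = 748 − 30.3 = 717.7 mmHg
n(H2) = PV/RT = (717.7 × 0.6920) / (62.36 × 302.35) = 0.02634 mol
n(Al) = (2/3) × 0.02634 = 0.01756 mol
m(Al) = 0.01756 × 26.98 = 0.4738 g
%Al = 0.4738 / 0.577 × 100 = 82.11%

82.1 %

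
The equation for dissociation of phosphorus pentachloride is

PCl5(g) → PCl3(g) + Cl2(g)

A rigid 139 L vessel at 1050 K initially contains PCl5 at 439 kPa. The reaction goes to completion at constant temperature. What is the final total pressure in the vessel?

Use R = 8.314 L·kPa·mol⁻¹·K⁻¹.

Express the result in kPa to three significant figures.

878 kPa

Since T and V are fixed, P_final/P_initial = n_final/n_initial = 2/1.
P_final = (2/1) × 439 = 878.0 kPa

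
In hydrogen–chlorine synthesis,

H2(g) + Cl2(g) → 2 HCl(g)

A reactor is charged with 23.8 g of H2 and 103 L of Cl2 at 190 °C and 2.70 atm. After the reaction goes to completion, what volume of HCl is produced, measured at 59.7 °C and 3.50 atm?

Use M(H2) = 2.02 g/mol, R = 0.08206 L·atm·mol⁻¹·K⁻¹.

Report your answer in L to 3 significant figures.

n(H2) = 23.8 / 2.02 = 11.78 mol
n(Cl2) = PV/RT = (2.70 × 103) / (0.08206 × 463.15) = 7.317 mol
For 11.78 mol H2, stoichiometry requires (1/1) × 11.78 = 11.78 mol Cl2; 7.317 mol is available, so Cl2 is limiting.
n(HCl) = (2/1) × 7.317 = 14.63 mol
V(HCl) = nRT/P = 14.63 × 0.08206 × 332.85 / 3.50 = 114.2 L

114 L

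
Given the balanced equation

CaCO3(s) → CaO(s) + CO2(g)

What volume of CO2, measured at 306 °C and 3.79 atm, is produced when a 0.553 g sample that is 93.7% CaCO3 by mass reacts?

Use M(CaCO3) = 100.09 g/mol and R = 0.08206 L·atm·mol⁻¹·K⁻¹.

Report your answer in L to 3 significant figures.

mass of CaCO3 = 0.553 × 93.7/100 = 0.5182 g
n(CaCO3) = 0.5182 / 100.09 = 0.005177 mol
n(CO2) = (1/1) × 0.005177 = 0.005177 mol
V = nRT/P = 0.005177 × 0.08206 × 579.15 / 3.79 = 0.06492 L

0.0649 L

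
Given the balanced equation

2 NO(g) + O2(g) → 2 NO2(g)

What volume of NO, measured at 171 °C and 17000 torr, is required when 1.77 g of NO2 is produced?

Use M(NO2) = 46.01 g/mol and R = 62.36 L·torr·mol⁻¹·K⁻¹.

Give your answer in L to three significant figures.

n(NO2) = 1.770 / 46.01 = 0.03847 mol
n(NO) = (2/2) × 0.03847 = 0.03847 mol
V = nRT/P = 0.03847 × 62.36 × 444.15 / 17000 = 0.06268 L

0.0627 L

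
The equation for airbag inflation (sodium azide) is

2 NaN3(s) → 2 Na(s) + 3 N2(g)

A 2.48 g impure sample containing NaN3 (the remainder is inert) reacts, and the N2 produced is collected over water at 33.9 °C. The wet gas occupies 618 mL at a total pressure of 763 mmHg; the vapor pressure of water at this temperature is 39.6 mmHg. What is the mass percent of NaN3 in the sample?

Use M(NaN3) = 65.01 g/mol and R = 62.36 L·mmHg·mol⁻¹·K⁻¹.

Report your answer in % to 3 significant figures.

P(N2) = 763 − 39.6 = 723.4 mmHg
n(N2) = PV/RT = (723.4 × 0.6180) / (62.36 × 307.05) = 0.02335 mol
n(NaN3) = (2/3) × 0.02335 = 0.01557 mol
m(NaN3) = 0.01557 × 65.01 = 1.012 g
%NaN3 = 1.012 / 2.48 × 100 = 40.81%

40.8 %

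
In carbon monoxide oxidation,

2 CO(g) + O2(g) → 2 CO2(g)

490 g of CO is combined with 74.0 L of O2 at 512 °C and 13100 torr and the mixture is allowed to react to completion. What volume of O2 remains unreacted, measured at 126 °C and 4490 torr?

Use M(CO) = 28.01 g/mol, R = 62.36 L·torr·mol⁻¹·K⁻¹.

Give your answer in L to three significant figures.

61.3 L

n(CO) = 490 / 28.01 = 17.49 mol
n(O2) = PV/RT = (13100 × 74.0) / (62.36 × 785.15) = 19.80 mol
For 17.49 mol CO, stoichiometry requires (1/2) × 17.49 = 8.745 mol O2; 19.80 mol is available, so CO is limiting.
n(O2) consumed = (1/2) × 17.49 = 8.745 mol; remaining = 19.80 − 8.745 = 11.06 mol
V(O2) = nRT/P = 11.06 × 62.36 × 399.15 / 4490 = 61.31 L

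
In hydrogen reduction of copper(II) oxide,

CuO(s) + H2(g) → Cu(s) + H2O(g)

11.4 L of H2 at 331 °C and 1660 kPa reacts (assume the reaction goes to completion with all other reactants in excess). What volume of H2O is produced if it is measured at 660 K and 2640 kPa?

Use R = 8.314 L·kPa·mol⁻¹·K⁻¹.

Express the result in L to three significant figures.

7.83 L

n(H2) = PV/RT = (1660 × 11.4) / (8.314 × 604.15) = 3.768 mol
n(H2O) = (1/1) × 3.768 = 3.768 mol
V = nRT/P = 3.768 × 8.314 × 660 / 2640 = 7.832 L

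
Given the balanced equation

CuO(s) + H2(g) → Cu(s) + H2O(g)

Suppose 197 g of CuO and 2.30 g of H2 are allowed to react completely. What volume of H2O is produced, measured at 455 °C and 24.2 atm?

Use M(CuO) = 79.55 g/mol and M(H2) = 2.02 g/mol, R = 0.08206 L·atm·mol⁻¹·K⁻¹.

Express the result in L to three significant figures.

2.81 L

n(CuO) = 197 / 79.55 = 2.476 mol
n(H2) = 2.30 / 2.02 = 1.139 mol
For 2.476 mol CuO, stoichiometry requires (1/1) × 2.476 = 2.476 mol H2; 1.139 mol is available, so H2 is limiting.
n(H2O) = (1/1) × 1.139 = 1.139 mol
V(H2O) = nRT/P = 1.139 × 0.08206 × 728.15 / 24.2 = 2.812 L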